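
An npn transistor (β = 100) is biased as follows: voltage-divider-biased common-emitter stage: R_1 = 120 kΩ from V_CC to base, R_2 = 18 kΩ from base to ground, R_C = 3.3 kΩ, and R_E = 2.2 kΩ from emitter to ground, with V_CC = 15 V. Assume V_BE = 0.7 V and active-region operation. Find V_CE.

Thevenize the base divider: V_Th = V_CC·R_2/(R_1+R_2) = 15×18/138 = 1.96 V, R_Th = R_1‖R_2 = 15.7 kΩ.
Base-emitter loop: V_Th = I_B·R_Th + V_BE + (β+1)I_B·R_E, so I_B = (1.96 − 0.7) / (15.7 + 101×2.2) = 0.00528 mA.
I_C = β·I_B = 100×0.00528 = 0.528 mA, and I_E = (β+1)I_B = 0.534 mA.
V_CE = V_CC − I_C·R_C − I_E·R_E = 15 − 0.528×3.3 − 0.534×2.2 = 12.1 V.
V_CE = 12.1 V > 0.2 V confirms active-region operation.

V_CE ≈ 12 V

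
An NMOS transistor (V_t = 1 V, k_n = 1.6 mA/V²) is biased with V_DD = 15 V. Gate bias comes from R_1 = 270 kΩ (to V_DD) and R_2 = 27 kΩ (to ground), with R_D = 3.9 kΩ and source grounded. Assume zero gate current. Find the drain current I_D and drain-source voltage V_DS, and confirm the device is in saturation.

I_D ≈ 0.11 mA, V_DS ≈ 15 V

V_G = V_DD·R_2/(R_1+R_2) = 15×27/297 = 1.36 V. With the source grounded, V_GS = V_G = 1.36 V.
Assume saturation: I_D = (k_n/2)(V_GS − V_t)² = (1.6/2)×(1.36 − 1)² = 0.8×0.364² = 0.106 mA.
V_DS = V_DD − I_D·R_D = 15 − 0.106×3.9 = 14.6 V.
Saturation requires V_DS ≥ V_GS − V_t = 0.364 V; 14.6 ≥ 0.364 ✓.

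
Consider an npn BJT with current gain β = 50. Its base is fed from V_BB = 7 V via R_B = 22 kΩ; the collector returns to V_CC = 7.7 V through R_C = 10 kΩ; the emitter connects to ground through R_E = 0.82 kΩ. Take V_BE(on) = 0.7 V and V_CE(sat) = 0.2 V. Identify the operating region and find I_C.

saturation; I_C ≈ 0.67 mA

Assume active: I_B = (7 − 0.7)/(22 + 51×0.82) = 0.0987 mA, I_C = β·I_B = 4.94 mA.
Then V_CE = 7.7 − 4.94×10 − 5.03×0.82 = -45.8 V < 0.2 V — the active assumption fails.
Re-solve with V_CE = 0.2 V. KCL at the emitter: V_E/R_E = (V_BB−0.7−V_E)/R_B + (V_CC−0.2−V_E)/R_C, giving V_E = 0.759 V.
I_C = (V_CC − 0.2 − V_E)/R_C = (7.5 − 0.759)/10 = 0.674 mA.
Check: I_B = (6.3 − 0.759)/22 = 0.252 mA, and β·I_B = 12.6 mA > I_C, confirming saturation.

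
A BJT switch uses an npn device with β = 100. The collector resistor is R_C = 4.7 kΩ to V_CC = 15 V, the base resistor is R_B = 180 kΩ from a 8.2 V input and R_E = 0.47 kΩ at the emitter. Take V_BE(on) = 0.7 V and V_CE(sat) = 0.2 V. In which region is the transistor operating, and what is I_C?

Assume active: I_B = (8.2 − 0.7)/(180 + 101×0.47) = 0.033 mA, I_C = β·I_B = 3.3 mA.
Then V_CE = 15 − 3.3×4.7 − 3.33×0.47 = -2.06 V < 0.2 V — the active assumption fails.
Re-solve with V_CE = 0.2 V. KCL at the emitter: V_E/R_E = (V_BB−0.7−V_E)/R_B + (V_CC−0.2−V_E)/R_C, giving V_E = 1.36 V.
I_C = (V_CC − 0.2 − V_E)/R_C = (14.8 − 1.36)/4.7 = 2.86 mA.
Check: I_B = (7.5 − 1.36)/180 = 0.0341 mA, and β·I_B = 3.41 mA > I_C, confirming saturation.

saturation; I_C ≈ 2.9 mA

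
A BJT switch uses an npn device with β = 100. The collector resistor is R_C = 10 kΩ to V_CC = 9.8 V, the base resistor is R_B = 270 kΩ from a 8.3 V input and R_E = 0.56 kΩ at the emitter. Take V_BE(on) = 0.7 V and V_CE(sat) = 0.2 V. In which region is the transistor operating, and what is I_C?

Assume active: I_B = (8.3 − 0.7)/(270 + 101×0.56) = 0.0233 mA, I_C = β·I_B = 2.33 mA.
Then V_CE = 9.8 − 2.33×10 − 2.35×0.56 = -14.8 V < 0.2 V — the active assumption fails.
Re-solve with V_CE = 0.2 V. KCL at the emitter: V_E/R_E = (V_BB−0.7−V_E)/R_B + (V_CC−0.2−V_E)/R_C, giving V_E = 0.523 V.
I_C = (V_CC − 0.2 − V_E)/R_C = (9.6 − 0.523)/10 = 0.908 mA.
Check: I_B = (7.6 − 0.523)/270 = 0.0262 mA, and β·I_B = 2.62 mA > I_C, confirming saturation.

saturation; I_C ≈ 0.91 mA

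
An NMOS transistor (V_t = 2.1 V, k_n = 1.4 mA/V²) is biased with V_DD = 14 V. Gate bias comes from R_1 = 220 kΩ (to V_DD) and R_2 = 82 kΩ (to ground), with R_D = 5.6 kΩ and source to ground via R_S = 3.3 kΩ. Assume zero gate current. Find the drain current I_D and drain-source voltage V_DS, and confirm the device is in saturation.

V_G = V_DD·R_2/(R_1+R_2) = 14×82/302 = 3.8 V.
Assume saturation: I_D = (k_n/2)(V_GS − V_t)² with V_GS = V_G − I_D·R_S = 3.8 − 3.3·I_D.
Substituting gives 7.62·I_D² − 8.86·I_D + 2.03 = 0, with roots I_D = 0.313 or 0.849 mA.
The root I_D = 0.849 mA gives V_GS = 0.998 V ≤ V_t, so take I_D = 0.313 mA.
Then V_GS = 2.77 V and V_DS = V_DD − I_D(R_D+R_S) = 14 − 0.313×8.9 = 11.2 V.
Saturation requires V_DS ≥ V_GS − V_t = 0.669 V; 11.2 ≥ 0.669 ✓.

I_D ≈ 0.31 mA, V_DS ≈ 11 V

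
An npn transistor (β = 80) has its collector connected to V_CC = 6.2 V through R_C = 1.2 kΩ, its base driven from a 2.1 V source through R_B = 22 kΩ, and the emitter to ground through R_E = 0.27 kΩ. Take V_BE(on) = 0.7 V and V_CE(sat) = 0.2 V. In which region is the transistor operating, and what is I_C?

active; I_C ≈ 2.6 mA

Assume active. Base-emitter loop: I_B = (V_BB − V_BE)/(R_B + (β+1)R_E) = (2.1 − 0.7)/(22 + 81×0.27) = 0.0319 mA.
I_C = β·I_B = 80×0.0319 = 2.55 mA.
V_CE = V_CC − I_C·R_C − I_E·R_E = 6.2 − 2.55×1.2 − 2.58×0.27 = 2.44 V > V_CE(sat), so the active-region assumption holds.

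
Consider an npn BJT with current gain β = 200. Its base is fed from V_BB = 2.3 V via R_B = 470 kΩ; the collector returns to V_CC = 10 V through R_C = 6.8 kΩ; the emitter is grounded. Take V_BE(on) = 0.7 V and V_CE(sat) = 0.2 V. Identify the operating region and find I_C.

active; I_C ≈ 0.68 mA

Assume active. Base-emitter loop: I_B = (V_BB − V_BE)/R_B = (2.3 − 0.7)/470 = 0.0034 mA.
I_C = β·I_B = 200×0.0034 = 0.681 mA.
V_CE = V_CC − I_C·R_C = 10 − 0.681×6.8 = 5.37 V > V_CE(sat), so the active-region assumption holds.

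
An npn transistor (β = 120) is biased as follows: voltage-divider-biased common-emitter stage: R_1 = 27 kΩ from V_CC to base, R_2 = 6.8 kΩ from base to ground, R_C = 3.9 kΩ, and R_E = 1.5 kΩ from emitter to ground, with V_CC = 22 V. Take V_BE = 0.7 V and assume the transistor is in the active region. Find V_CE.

Thevenize the base divider: V_Th = V_CC·R_2/(R_1+R_2) = 22×6.8/33.8 = 4.43 V, R_Th = R_1‖R_2 = 5.43 kΩ.
Base-emitter loop: V_Th = I_B·R_Th + V_BE + (β+1)I_B·R_E, so I_B = (4.43 − 0.7) / (5.43 + 121×1.5) = 0.0199 mA.
I_C = β·I_B = 120×0.0199 = 2.39 mA, and I_E = (β+1)I_B = 2.41 mA.
V_CE = V_CC − I_C·R_C − I_E·R_E = 22 − 2.39×3.9 − 2.41×1.5 = 9.05 V.
V_CE = 9.05 V > 0.2 V confirms active-region operation.

V_CE ≈ 9.1 V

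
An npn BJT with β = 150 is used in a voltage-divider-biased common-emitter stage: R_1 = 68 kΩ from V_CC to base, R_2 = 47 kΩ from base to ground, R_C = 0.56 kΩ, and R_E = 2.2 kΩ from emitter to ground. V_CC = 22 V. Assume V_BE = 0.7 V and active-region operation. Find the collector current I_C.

I_C ≈ 3.5 mA

Thevenize the base divider: V_Th = V_CC·R_2/(R_1+R_2) = 22×47/115 = 8.99 V, R_Th = R_1‖R_2 = 27.8 kΩ.
Base-emitter loop: V_Th = I_B·R_Th + V_BE + (β+1)I_B·R_E, so I_B = (8.99 − 0.7) / (27.8 + 151×2.2) = 0.023 mA.
I_C = β·I_B = 150×0.023 = 3.45 mA, and I_E = (β+1)I_B = 3.48 mA.
V_CE = V_CC − I_C·R_C − I_E·R_E = 22 − 3.45×0.56 − 3.48×2.2 = 12.4 V.
V_CE = 12.4 V > 0.2 V confirms active-region operation.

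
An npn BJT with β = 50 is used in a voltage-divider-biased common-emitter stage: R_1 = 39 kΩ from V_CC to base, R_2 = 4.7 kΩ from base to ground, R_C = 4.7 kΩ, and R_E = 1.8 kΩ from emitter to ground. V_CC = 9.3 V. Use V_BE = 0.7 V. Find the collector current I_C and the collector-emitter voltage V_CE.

I_C ≈ 0.16 mA, V_CE ≈ 8.3 V

Thevenize the base divider: V_Th = V_CC·R_2/(R_1+R_2) = 9.3×4.7/43.7 = 1 V, R_Th = R_1‖R_2 = 4.19 kΩ.
Base-emitter loop: V_Th = I_B·R_Th + V_BE + (β+1)I_B·R_E, so I_B = (1 − 0.7) / (4.19 + 51×1.8) = 0.00313 mA.
I_C = β·I_B = 50×0.00313 = 0.156 mA, and I_E = (β+1)I_B = 0.16 mA.
V_CE = V_CC − I_C·R_C − I_E·R_E = 9.3 − 0.156×4.7 − 0.16×1.8 = 8.28 V.
V_CE = 8.28 V > 0.2 V confirms active-region operation.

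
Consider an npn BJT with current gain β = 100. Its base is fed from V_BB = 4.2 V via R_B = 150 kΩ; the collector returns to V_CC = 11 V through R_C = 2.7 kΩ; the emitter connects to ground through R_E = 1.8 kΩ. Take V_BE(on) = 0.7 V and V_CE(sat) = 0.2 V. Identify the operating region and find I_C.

Assume active. Base-emitter loop: I_B = (V_BB − V_BE)/(R_B + (β+1)R_E) = (4.2 − 0.7)/(150 + 101×1.8) = 0.0105 mA.
I_C = β·I_B = 100×0.0105 = 1.05 mA.
V_CE = V_CC − I_C·R_C − I_E·R_E = 11 − 1.05×2.7 − 1.07×1.8 = 6.23 V > V_CE(sat), so the active-region assumption holds.

active; I_C ≈ 1.1 mA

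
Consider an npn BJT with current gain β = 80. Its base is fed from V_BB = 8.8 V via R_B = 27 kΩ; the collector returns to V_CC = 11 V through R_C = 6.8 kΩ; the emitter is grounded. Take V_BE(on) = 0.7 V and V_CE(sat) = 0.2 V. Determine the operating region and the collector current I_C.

saturation; I_C ≈ 1.6 mA

Assume active: I_B = (8.8 − 0.7)/27 = 0.3 mA, giving I_C = β·I_B = 24 mA.
But then V_CE = 11 − 24×6.8 = -152 V < V_CE(sat) = 0.2 V — impossible in the active region.
So the transistor is saturated. With V_CE = 0.2 V, I_C = (V_CC − 0.2)/R_C = 10.8/6.8 = 1.59 mA.
Check: β·I_B = 24 mA > I_C = 1.59 mA, confirming saturation.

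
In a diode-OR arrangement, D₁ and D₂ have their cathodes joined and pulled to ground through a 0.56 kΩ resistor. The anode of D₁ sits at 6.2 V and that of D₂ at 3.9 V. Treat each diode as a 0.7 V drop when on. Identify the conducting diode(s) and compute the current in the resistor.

Only D₁ conducts; I_R ≈ 9.8 mA

Assume both conduct. Then node N would need to be at both 6.2−0.7 = 5.5 V and 3.9−0.7 = 3.2 V, which is impossible.
Assume only D₁ conducts: V_N = 6.2 − 0.7 = 5.5 V, so I_R = 5.5/0.56 = 9.82 mA.
Check D₂: its anode-to-cathode voltage is 3.9 − 5.5 = -1.6 V < 0.7 V, so it is off. The assumption is consistent.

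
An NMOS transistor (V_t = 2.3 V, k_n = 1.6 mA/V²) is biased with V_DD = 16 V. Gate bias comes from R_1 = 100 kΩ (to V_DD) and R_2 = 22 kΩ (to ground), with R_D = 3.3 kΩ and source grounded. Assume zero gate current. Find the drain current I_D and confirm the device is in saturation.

I_D ≈ 0.27 mA

V_G = V_DD·R_2/(R_1+R_2) = 16×22/122 = 2.89 V. With the source grounded, V_GS = V_G = 2.89 V.
Assume saturation: I_D = (k_n/2)(V_GS − V_t)² = (1.6/2)×(2.89 − 2.3)² = 0.8×0.585² = 0.274 mA.
V_DS = V_DD − I_D·R_D = 16 − 0.274×3.3 = 15.1 V.
Saturation requires V_DS ≥ V_GS − V_t = 0.585 V; 15.1 ≥ 0.585 ✓.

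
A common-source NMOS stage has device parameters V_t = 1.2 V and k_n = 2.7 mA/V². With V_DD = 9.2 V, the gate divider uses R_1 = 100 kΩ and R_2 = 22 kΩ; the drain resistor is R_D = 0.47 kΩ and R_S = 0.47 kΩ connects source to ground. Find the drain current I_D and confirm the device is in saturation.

V_G = V_DD·R_2/(R_1+R_2) = 9.2×22/122 = 1.66 V.
Assume saturation: I_D = (k_n/2)(V_GS − V_t)² with V_GS = V_G − I_D·R_S = 1.66 − 0.47·I_D.
Substituting gives 0.298·I_D² − 1.58·I_D + 0.284 = 0, with roots I_D = 0.186 or 5.12 mA.
The root I_D = 5.12 mA gives V_GS = -0.748 V ≤ V_t, so take I_D = 0.186 mA.
Then V_GS = 1.57 V and V_DS = V_DD − I_D(R_D+R_S) = 9.2 − 0.186×0.94 = 9.02 V.
Saturation requires V_DS ≥ V_GS − V_t = 0.371 V; 9.02 ≥ 0.371 ✓.

I_D ≈ 0.19 mA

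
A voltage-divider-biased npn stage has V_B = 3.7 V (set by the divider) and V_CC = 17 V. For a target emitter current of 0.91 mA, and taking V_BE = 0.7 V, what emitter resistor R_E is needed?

R_E ≈ 3.3 kΩ

V_E = V_B − V_BE = 3.7 − 0.7 = 3 V.
R_E = V_E / I_E = 3 / 0.91 = 3.3 kΩ.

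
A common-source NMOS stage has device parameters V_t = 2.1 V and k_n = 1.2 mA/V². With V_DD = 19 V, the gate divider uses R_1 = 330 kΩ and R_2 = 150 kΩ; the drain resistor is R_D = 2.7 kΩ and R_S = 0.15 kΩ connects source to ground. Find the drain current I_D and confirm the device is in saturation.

V_G = V_DD·R_2/(R_1+R_2) = 19×150/480 = 5.94 V.
Assume saturation: I_D = (k_n/2)(V_GS − V_t)² with V_GS = V_G − I_D·R_S = 5.94 − 0.15·I_D.
Substituting gives 0.0135·I_D² − 1.69·I_D + 8.84 = 0, with roots I_D = 5.46 or 120 mA.
The root I_D = 120 mA gives V_GS = -12 V ≤ V_t, so take I_D = 5.46 mA.
Then V_GS = 5.12 V and V_DS = V_DD − I_D(R_D+R_S) = 19 − 5.46×2.85 = 3.43 V.
Saturation requires V_DS ≥ V_GS − V_t = 3.02 V; 3.43 ≥ 3.02 ✓.

I_D ≈ 5.5 mA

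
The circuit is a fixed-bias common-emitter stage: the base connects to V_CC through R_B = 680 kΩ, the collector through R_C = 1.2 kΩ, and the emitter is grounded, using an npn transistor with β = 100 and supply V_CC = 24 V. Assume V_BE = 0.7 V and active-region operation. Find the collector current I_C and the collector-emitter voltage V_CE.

Base loop: V_CC = I_B·R_B + V_BE, so I_B = (24 − 0.7)/680 kΩ = 0.0343 mA.
In the active region I_C = β·I_B = 100 × 0.0343 = 3.43 mA.
Collector loop: V_CE = V_CC − I_C·R_C = 24 − 3.43×1.2 = 19.9 V.
Since V_CE = 19.9 V > V_CE(sat) ≈ 0.2 V, the transistor is in the active region as assumed.

I_C ≈ 3.4 mA, V_CE ≈ 20 V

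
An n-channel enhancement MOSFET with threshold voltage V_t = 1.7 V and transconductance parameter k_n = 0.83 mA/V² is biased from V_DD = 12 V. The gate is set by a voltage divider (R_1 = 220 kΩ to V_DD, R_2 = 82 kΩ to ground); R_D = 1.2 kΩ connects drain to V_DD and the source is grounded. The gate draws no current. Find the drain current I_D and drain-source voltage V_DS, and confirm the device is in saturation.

V_G = V_DD·R_2/(R_1+R_2) = 12×82/302 = 3.26 V. With the source grounded, V_GS = V_G = 3.26 V.
Assume saturation: I_D = (k_n/2)(V_GS − V_t)² = (0.83/2)×(3.26 − 1.7)² = 0.415×1.56² = 1.01 mA.
V_DS = V_DD − I_D·R_D = 12 − 1.01×1.2 = 10.8 V.
Saturation requires V_DS ≥ V_GS − V_t = 1.56 V; 10.8 ≥ 1.56 ✓.

I_D ≈ 1 mA, V_DS ≈ 11 V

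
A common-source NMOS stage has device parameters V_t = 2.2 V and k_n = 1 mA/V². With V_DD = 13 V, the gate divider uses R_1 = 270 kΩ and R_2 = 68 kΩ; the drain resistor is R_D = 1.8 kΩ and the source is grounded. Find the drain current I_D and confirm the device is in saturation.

V_G = V_DD·R_2/(R_1+R_2) = 13×68/338 = 2.62 V. With the source grounded, V_GS = V_G = 2.62 V.
Assume saturation: I_D = (k_n/2)(V_GS − V_t)² = (1/2)×(2.62 − 2.2)² = 0.5×0.415² = 0.0863 mA.
V_DS = V_DD − I_D·R_D = 13 − 0.0863×1.8 = 12.8 V.
Saturation requires V_DS ≥ V_GS − V_t = 0.415 V; 12.8 ≥ 0.415 ✓.

I_D ≈ 0.086 mA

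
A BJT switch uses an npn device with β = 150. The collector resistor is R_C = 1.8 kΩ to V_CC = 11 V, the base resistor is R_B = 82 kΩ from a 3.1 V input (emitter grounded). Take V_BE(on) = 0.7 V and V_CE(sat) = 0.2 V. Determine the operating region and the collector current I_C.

Assume active. Base-emitter loop: I_B = (V_BB − V_BE)/R_B = (3.1 − 0.7)/82 = 0.0293 mA.
I_C = β·I_B = 150×0.0293 = 4.39 mA.
V_CE = V_CC − I_C·R_C = 11 − 4.39×1.8 = 3.1 V > V_CE(sat), so the active-region assumption holds.

active; I_C ≈ 4.4 mA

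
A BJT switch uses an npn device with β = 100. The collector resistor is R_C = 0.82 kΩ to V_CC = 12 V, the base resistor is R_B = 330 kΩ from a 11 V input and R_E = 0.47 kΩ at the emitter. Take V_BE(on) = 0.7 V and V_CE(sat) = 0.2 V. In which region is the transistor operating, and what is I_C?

active; I_C ≈ 2.7 mA

Assume active. Base-emitter loop: I_B = (V_BB − V_BE)/(R_B + (β+1)R_E) = (11 − 0.7)/(330 + 101×0.47) = 0.0273 mA.
I_C = β·I_B = 100×0.0273 = 2.73 mA.
V_CE = V_CC − I_C·R_C − I_E·R_E = 12 − 2.73×0.82 − 2.76×0.47 = 8.47 V > V_CE(sat), so the active-region assumption holds.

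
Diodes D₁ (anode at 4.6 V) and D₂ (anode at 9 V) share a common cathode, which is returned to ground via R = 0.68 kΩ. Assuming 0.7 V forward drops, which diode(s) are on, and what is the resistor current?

Assume both conduct. Then node N would need to be at both 4.6−0.7 = 3.9 V and 9−0.7 = 8.3 V, which is impossible.
Assume only D₂ conducts: V_N = 9 − 0.7 = 8.3 V, so I_R = 8.3/0.68 = 12.2 mA.
Check D₁: its anode-to-cathode voltage is 4.6 − 8.3 = -3.7 V < 0.7 V, so it is off. The assumption is consistent.

Only D₂ conducts; I_R ≈ 12 mA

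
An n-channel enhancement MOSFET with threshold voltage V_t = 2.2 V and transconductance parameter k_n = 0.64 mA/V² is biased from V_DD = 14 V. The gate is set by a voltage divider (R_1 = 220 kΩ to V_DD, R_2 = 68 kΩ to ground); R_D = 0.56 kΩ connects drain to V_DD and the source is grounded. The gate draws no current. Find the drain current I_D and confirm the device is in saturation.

I_D ≈ 0.39 mA

V_G = V_DD·R_2/(R_1+R_2) = 14×68/288 = 3.31 V. With the source grounded, V_GS = V_G = 3.31 V.
Assume saturation: I_D = (k_n/2)(V_GS − V_t)² = (0.64/2)×(3.31 − 2.2)² = 0.32×1.11² = 0.391 mA.
V_DS = V_DD − I_D·R_D = 14 − 0.391×0.56 = 13.8 V.
Saturation requires V_DS ≥ V_GS − V_t = 1.11 V; 13.8 ≥ 1.11 ✓.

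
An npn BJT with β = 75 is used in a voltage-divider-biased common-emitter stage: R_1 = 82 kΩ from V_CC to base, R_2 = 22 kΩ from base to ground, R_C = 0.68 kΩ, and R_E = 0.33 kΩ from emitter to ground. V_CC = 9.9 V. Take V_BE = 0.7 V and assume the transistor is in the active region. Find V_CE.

V_CE ≈ 7.4 V

Thevenize the base divider: V_Th = V_CC·R_2/(R_1+R_2) = 9.9×22/104 = 2.09 V, R_Th = R_1‖R_2 = 17.3 kΩ.
Base-emitter loop: V_Th = I_B·R_Th + V_BE + (β+1)I_B·R_E, so I_B = (2.09 − 0.7) / (17.3 + 76×0.33) = 0.0329 mA.
I_C = β·I_B = 75×0.0329 = 2.46 mA, and I_E = (β+1)I_B = 2.5 mA.
V_CE = V_CC − I_C·R_C − I_E·R_E = 9.9 − 2.46×0.68 − 2.5×0.33 = 7.4 V.
V_CE = 7.4 V > 0.2 V confirms active-region operation.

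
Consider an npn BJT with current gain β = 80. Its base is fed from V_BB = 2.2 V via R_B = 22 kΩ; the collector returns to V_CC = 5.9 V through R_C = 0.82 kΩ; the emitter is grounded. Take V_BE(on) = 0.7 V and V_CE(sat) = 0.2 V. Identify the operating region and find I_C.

active; I_C ≈ 5.5 mA

Assume active. Base-emitter loop: I_B = (V_BB − V_BE)/R_B = (2.2 − 0.7)/22 = 0.0682 mA.
I_C = β·I_B = 80×0.0682 = 5.45 mA.
V_CE = V_CC − I_C·R_C = 5.9 − 5.45×0.82 = 1.43 V > V_CE(sat), so the active-region assumption holds.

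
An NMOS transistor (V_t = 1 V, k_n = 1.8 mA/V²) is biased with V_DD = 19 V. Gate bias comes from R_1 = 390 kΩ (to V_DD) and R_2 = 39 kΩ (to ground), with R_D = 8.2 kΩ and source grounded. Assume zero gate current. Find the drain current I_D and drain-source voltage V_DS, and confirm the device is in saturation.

V_G = V_DD·R_2/(R_1+R_2) = 19×39/429 = 1.73 V. With the source grounded, V_GS = V_G = 1.73 V.
Assume saturation: I_D = (k_n/2)(V_GS − V_t)² = (1.8/2)×(1.73 − 1)² = 0.9×0.727² = 0.476 mA.
V_DS = V_DD − I_D·R_D = 19 − 0.476×8.2 = 15.1 V.
Saturation requires V_DS ≥ V_GS − V_t = 0.727 V; 15.1 ≥ 0.727 ✓.

I_D ≈ 0.48 mA, V_DS ≈ 15 V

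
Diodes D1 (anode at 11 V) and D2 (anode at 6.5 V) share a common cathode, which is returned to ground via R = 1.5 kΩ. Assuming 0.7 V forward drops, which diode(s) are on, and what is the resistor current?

Only D1 conducts; I_R ≈ 6.9 mA

Assume both conduct. Then node N would need to be at both 11−0.7 = 10.3 V and 6.5−0.7 = 5.8 V, which is impossible.
Assume only D1 conducts: V_N = 11 − 0.7 = 10.3 V, so I_R = 10.3/1.5 = 6.87 mA.
Check D2: its anode-to-cathode voltage is 6.5 − 10.3 = -3.8 V < 0.7 V, so it is off. The assumption is consistent.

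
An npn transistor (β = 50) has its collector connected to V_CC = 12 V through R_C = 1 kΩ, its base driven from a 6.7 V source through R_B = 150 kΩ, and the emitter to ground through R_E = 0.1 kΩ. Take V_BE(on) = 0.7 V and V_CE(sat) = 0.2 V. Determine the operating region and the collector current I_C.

active; I_C ≈ 1.9 mA

Assume active. Base-emitter loop: I_B = (V_BB − V_BE)/(R_B + (β+1)R_E) = (6.7 − 0.7)/(150 + 51×0.1) = 0.0387 mA.
I_C = β·I_B = 50×0.0387 = 1.93 mA.
V_CE = V_CC − I_C·R_C − I_E·R_E = 12 − 1.93×1 − 1.97×0.1 = 9.87 V > V_CE(sat), so the active-region assumption holds.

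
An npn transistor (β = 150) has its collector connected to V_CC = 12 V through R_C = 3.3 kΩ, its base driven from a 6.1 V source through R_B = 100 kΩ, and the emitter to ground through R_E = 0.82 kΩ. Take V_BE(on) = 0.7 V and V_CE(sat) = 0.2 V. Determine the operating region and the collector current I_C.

Assume active: I_B = (6.1 − 0.7)/(100 + 151×0.82) = 0.0241 mA, I_C = β·I_B = 3.62 mA.
Then V_CE = 12 − 3.62×3.3 − 3.64×0.82 = -2.93 V < 0.2 V — the active assumption fails.
Re-solve with V_CE = 0.2 V. KCL at the emitter: V_E/R_E = (V_BB−0.7−V_E)/R_B + (V_CC−0.2−V_E)/R_C, giving V_E = 2.37 V.
I_C = (V_CC − 0.2 − V_E)/R_C = (11.8 − 2.37)/3.3 = 2.86 mA.
Check: I_B = (5.4 − 2.37)/100 = 0.0303 mA, and β·I_B = 4.55 mA > I_C, confirming saturation.

saturation; I_C ≈ 2.9 mA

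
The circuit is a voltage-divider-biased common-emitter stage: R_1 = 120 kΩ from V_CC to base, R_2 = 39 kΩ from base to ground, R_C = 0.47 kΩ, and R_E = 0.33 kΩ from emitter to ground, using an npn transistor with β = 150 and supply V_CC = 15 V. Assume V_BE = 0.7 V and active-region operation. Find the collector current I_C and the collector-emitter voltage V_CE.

I_C ≈ 5.6 mA, V_CE ≈ 10 V

Thevenize the base divider: V_Th = V_CC·R_2/(R_1+R_2) = 15×39/159 = 3.68 V, R_Th = R_1‖R_2 = 29.4 kΩ.
Base-emitter loop: V_Th = I_B·R_Th + V_BE + (β+1)I_B·R_E, so I_B = (3.68 − 0.7) / (29.4 + 151×0.33) = 0.0376 mA.
I_C = β·I_B = 150×0.0376 = 5.64 mA, and I_E = (β+1)I_B = 5.68 mA.
V_CE = V_CC − I_C·R_C − I_E·R_E = 15 − 5.64×0.47 − 5.68×0.33 = 10.5 V.
V_CE = 10.5 V > 0.2 V confirms active-region operation.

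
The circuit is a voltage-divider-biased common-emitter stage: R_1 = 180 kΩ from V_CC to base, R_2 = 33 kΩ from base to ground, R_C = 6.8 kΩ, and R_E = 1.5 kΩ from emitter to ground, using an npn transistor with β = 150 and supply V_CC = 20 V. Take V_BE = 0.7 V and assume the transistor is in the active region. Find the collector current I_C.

I_C ≈ 1.4 mA

Thevenize the base divider: V_Th = V_CC·R_2/(R_1+R_2) = 20×33/213 = 3.1 V, R_Th = R_1‖R_2 = 27.9 kΩ.
Base-emitter loop: V_Th = I_B·R_Th + V_BE + (β+1)I_B·R_E, so I_B = (3.1 − 0.7) / (27.9 + 151×1.5) = 0.00943 mA.
I_C = β·I_B = 150×0.00943 = 1.41 mA, and I_E = (β+1)I_B = 1.42 mA.
V_CE = V_CC − I_C·R_C − I_E·R_E = 20 − 1.41×6.8 − 1.42×1.5 = 8.25 V.
V_CE = 8.25 V > 0.2 V confirms active-region operation.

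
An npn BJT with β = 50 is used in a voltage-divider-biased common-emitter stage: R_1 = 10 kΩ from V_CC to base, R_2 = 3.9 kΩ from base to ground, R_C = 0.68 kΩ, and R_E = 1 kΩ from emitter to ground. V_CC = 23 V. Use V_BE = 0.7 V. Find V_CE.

V_CE ≈ 14 V

Thevenize the base divider: V_Th = V_CC·R_2/(R_1+R_2) = 23×3.9/13.9 = 6.45 V, R_Th = R_1‖R_2 = 2.81 kΩ.
Base-emitter loop: V_Th = I_B·R_Th + V_BE + (β+1)I_B·R_E, so I_B = (6.45 − 0.7) / (2.81 + 51×1) = 0.107 mA.
I_C = β·I_B = 50×0.107 = 5.35 mA, and I_E = (β+1)I_B = 5.45 mA.
V_CE = V_CC − I_C·R_C − I_E·R_E = 23 − 5.35×0.68 − 5.45×1 = 13.9 V.
V_CE = 13.9 V > 0.2 V confirms active-region operation.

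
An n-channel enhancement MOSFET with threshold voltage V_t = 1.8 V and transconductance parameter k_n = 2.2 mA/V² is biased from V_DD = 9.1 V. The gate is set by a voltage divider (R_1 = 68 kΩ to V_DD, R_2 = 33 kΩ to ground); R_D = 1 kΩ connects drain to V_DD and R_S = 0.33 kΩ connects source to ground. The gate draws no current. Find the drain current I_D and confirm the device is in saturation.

V_G = V_DD·R_2/(R_1+R_2) = 9.1×33/101 = 2.97 V.
Assume saturation: I_D = (k_n/2)(V_GS − V_t)² with V_GS = V_G − I_D·R_S = 2.97 − 0.33·I_D.
Substituting gives 0.12·I_D² − 1.85·I_D + 1.51 = 0, with roots I_D = 0.866 or 14.6 mA.
The root I_D = 14.6 mA gives V_GS = -1.84 V ≤ V_t, so take I_D = 0.866 mA.
Then V_GS = 2.69 V and V_DS = V_DD − I_D(R_D+R_S) = 9.1 − 0.866×1.33 = 7.95 V.
Saturation requires V_DS ≥ V_GS − V_t = 0.887 V; 7.95 ≥ 0.887 ✓.

I_D ≈ 0.87 mA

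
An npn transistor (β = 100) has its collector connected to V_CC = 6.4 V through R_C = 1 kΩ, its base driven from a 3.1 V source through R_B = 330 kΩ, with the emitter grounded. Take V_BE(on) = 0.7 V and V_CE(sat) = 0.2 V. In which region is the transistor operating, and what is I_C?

Assume active. Base-emitter loop: I_B = (V_BB − V_BE)/R_B = (3.1 − 0.7)/330 = 0.00727 mA.
I_C = β·I_B = 100×0.00727 = 0.727 mA.
V_CE = V_CC − I_C·R_C = 6.4 − 0.727×1 = 5.67 V > V_CE(sat), so the active-region assumption holds.

active; I_C ≈ 0.73 mA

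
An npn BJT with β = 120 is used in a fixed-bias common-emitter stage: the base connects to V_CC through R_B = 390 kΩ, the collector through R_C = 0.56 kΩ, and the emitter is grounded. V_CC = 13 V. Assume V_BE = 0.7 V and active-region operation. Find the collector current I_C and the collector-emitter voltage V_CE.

Base loop: V_CC = I_B·R_B + V_BE, so I_B = (13 − 0.7)/390 kΩ = 0.0315 mA.
In the active region I_C = β·I_B = 120 × 0.0315 = 3.78 mA.
Collector loop: V_CE = V_CC − I_C·R_C = 13 − 3.78×0.56 = 10.9 V.
Since V_CE = 10.9 V > V_CE(sat) ≈ 0.2 V, the transistor is in the active region as assumed.

I_C ≈ 3.8 mA, V_CE ≈ 11 V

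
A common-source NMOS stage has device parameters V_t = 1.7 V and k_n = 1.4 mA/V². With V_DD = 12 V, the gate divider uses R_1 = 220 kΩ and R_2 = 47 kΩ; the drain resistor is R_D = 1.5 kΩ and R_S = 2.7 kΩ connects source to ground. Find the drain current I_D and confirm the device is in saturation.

V_G = V_DD·R_2/(R_1+R_2) = 12×47/267 = 2.11 V.
Assume saturation: I_D = (k_n/2)(V_GS − V_t)² with V_GS = V_G − I_D·R_S = 2.11 − 2.7·I_D.
Substituting gives 5.1·I_D² − 2.56·I_D + 0.119 = 0, with roots I_D = 0.0519 or 0.45 mA.
The root I_D = 0.45 mA gives V_GS = 0.899 V ≤ V_t, so take I_D = 0.0519 mA.
Then V_GS = 1.97 V and V_DS = V_DD − I_D(R_D+R_S) = 12 − 0.0519×4.2 = 11.8 V.
Saturation requires V_DS ≥ V_GS − V_t = 0.272 V; 11.8 ≥ 0.272 ✓.

I_D ≈ 0.052 mA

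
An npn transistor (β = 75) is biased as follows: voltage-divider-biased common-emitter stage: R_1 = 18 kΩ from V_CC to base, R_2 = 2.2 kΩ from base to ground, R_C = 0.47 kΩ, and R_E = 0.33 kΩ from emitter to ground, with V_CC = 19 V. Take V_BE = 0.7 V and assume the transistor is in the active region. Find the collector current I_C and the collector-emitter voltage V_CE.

I_C ≈ 3.8 mA, V_CE ≈ 16 V

Thevenize the base divider: V_Th = V_CC·R_2/(R_1+R_2) = 19×2.2/20.2 = 2.07 V, R_Th = R_1‖R_2 = 1.96 kΩ.
Base-emitter loop: V_Th = I_B·R_Th + V_BE + (β+1)I_B·R_E, so I_B = (2.07 − 0.7) / (1.96 + 76×0.33) = 0.0506 mA.
I_C = β·I_B = 75×0.0506 = 3.8 mA, and I_E = (β+1)I_B = 3.85 mA.
V_CE = V_CC − I_C·R_C − I_E·R_E = 19 − 3.8×0.47 − 3.85×0.33 = 15.9 V.
V_CE = 15.9 V > 0.2 V confirms active-region operation.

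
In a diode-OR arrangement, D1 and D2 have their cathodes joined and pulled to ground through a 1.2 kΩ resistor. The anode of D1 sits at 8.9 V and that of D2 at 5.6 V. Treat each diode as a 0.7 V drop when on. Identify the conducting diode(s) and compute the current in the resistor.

Only D1 conducts; I_R ≈ 6.8 mA

Assume both conduct. Then node N would need to be at both 8.9−0.7 = 8.2 V and 5.6−0.7 = 4.9 V, which is impossible.
Assume only D1 conducts: V_N = 8.9 − 0.7 = 8.2 V, so I_R = 8.2/1.2 = 6.83 mA.
Check D2: its anode-to-cathode voltage is 5.6 − 8.2 = -2.6 V < 0.7 V, so it is off. The assumption is consistent.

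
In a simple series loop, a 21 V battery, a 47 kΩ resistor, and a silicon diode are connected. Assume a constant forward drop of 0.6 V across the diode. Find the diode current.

I ≈ 0.43 mA

KVL around the loop: 21 = V_D + I·R = 0.6 + I × 47 kΩ.
So I = (21 − 0.6) / 47 kΩ = 20.4 / 47 = 0.434 mA.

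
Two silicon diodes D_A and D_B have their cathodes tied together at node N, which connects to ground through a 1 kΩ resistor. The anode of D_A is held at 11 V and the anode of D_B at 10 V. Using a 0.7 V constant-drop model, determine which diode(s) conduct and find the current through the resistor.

Only D_A conducts; I_R ≈ 10 mA

Assume both conduct. Then node N would need to be at both 11−0.7 = 10.3 V and 10−0.7 = 9.3 V, which is impossible.
Assume only D_A conducts: V_N = 11 − 0.7 = 10.3 V, so I_R = 10.3/1 = 10.3 mA.
Check D_B: its anode-to-cathode voltage is 10 − 10.3 = -0.3 V < 0.7 V, so it is off. The assumption is consistent.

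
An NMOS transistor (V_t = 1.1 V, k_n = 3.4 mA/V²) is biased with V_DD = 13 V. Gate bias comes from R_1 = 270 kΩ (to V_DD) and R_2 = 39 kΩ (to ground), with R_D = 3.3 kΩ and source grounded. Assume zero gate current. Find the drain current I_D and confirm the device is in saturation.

I_D ≈ 0.5 mA

V_G = V_DD·R_2/(R_1+R_2) = 13×39/309 = 1.64 V. With the source grounded, V_GS = V_G = 1.64 V.
Assume saturation: I_D = (k_n/2)(V_GS − V_t)² = (3.4/2)×(1.64 − 1.1)² = 1.7×0.541² = 0.497 mA.
V_DS = V_DD − I_D·R_D = 13 − 0.497×3.3 = 11.4 V.
Saturation requires V_DS ≥ V_GS − V_t = 0.541 V; 11.4 ≥ 0.541 ✓.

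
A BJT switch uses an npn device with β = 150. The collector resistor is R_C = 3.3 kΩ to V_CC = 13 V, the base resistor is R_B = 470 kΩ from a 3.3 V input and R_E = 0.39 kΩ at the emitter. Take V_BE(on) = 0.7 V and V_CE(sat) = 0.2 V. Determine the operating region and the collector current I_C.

active; I_C ≈ 0.74 mA

Assume active. Base-emitter loop: I_B = (V_BB − V_BE)/(R_B + (β+1)R_E) = (3.3 − 0.7)/(470 + 151×0.39) = 0.00492 mA.
I_C = β·I_B = 150×0.00492 = 0.737 mA.
V_CE = V_CC − I_C·R_C − I_E·R_E = 13 − 0.737×3.3 − 0.742×0.39 = 10.3 V > V_CE(sat), so the active-region assumption holds.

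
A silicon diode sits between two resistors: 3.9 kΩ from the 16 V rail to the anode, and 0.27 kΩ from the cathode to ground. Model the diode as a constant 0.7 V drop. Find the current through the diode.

I ≈ 3.7 mA

The two resistors are in series with the diode, so KVL gives 16 = I·3.9 + 0.7 + I·0.27.
I = (16 − 0.7) / (3.9 + 0.27) kΩ = 15.3 / 4.17 = 3.67 mA.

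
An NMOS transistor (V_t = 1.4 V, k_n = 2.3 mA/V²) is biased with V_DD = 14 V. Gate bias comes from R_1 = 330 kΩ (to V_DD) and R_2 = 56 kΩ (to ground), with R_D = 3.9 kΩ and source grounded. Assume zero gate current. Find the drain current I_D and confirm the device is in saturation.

V_G = V_DD·R_2/(R_1+R_2) = 14×56/386 = 2.03 V. With the source grounded, V_GS = V_G = 2.03 V.
Assume saturation: I_D = (k_n/2)(V_GS − V_t)² = (2.3/2)×(2.03 − 1.4)² = 1.15×0.631² = 0.458 mA.
V_DS = V_DD − I_D·R_D = 14 − 0.458×3.9 = 12.2 V.
Saturation requires V_DS ≥ V_GS − V_t = 0.631 V; 12.2 ≥ 0.631 ✓.

I_D ≈ 0.46 mA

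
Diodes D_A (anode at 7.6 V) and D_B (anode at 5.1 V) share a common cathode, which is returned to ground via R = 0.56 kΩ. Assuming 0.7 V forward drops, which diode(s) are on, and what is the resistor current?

Assume both conduct. Then node N would need to be at both 7.6−0.7 = 6.9 V and 5.1−0.7 = 4.4 V, which is impossible.
Assume only D_A conducts: V_N = 7.6 − 0.7 = 6.9 V, so I_R = 6.9/0.56 = 12.3 mA.
Check D_B: its anode-to-cathode voltage is 5.1 − 6.9 = -1.8 V < 0.7 V, so it is off. The assumption is consistent.

Only D_A conducts; I_R ≈ 12 mA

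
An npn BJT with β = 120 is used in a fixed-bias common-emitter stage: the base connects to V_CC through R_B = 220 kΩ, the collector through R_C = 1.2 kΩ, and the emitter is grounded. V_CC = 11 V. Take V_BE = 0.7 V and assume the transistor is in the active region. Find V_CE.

V_CE ≈ 4.3 V

Base loop: V_CC = I_B·R_B + V_BE, so I_B = (11 − 0.7)/220 kΩ = 0.0468 mA.
In the active region I_C = β·I_B = 120 × 0.0468 = 5.62 mA.
Collector loop: V_CE = V_CC − I_C·R_C = 11 − 5.62×1.2 = 4.26 V.
Since V_CE = 4.26 V > V_CE(sat) ≈ 0.2 V, the transistor is in the active region as assumed.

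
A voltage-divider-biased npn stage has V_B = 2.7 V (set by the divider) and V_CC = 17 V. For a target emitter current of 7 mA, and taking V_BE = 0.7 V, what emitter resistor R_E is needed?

R_E ≈ 0.29 kΩ

V_E = V_B − V_BE = 2.7 − 0.7 = 2 V.
R_E = V_E / I_E = 2 / 7 = 0.286 kΩ.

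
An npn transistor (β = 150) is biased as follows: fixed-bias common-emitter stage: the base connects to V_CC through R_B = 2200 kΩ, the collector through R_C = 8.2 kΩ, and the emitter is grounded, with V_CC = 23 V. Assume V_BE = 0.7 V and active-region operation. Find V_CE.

V_CE ≈ 11 V

Base loop: V_CC = I_B·R_B + V_BE, so I_B = (23 − 0.7)/2200 kΩ = 0.0101 mA.
In the active region I_C = β·I_B = 150 × 0.0101 = 1.52 mA.
Collector loop: V_CE = V_CC − I_C·R_C = 23 − 1.52×8.2 = 10.5 V.
Since V_CE = 10.5 V > V_CE(sat) ≈ 0.2 V, the transistor is in the active region as assumed.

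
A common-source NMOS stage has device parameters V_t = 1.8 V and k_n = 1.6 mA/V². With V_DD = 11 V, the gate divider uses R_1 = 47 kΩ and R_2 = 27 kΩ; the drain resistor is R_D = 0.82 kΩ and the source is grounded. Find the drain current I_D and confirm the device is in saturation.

I_D ≈ 3.9 mA

V_G = V_DD·R_2/(R_1+R_2) = 11×27/74 = 4.01 V. With the source grounded, V_GS = V_G = 4.01 V.
Assume saturation: I_D = (k_n/2)(V_GS − V_t)² = (1.6/2)×(4.01 − 1.8)² = 0.8×2.21² = 3.92 mA.
V_DS = V_DD − I_D·R_D = 11 − 3.92×0.82 = 7.79 V.
Saturation requires V_DS ≥ V_GS − V_t = 2.21 V; 7.79 ≥ 2.21 ✓.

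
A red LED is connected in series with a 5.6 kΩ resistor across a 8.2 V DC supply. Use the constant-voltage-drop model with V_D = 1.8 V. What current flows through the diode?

KVL around the loop: 8.2 = V_D + I·R = 1.8 + I × 5.6 kΩ.
So I = (8.2 − 1.8) / 5.6 kΩ = 6.4 / 5.6 = 1.14 mA.

I ≈ 1.1 mA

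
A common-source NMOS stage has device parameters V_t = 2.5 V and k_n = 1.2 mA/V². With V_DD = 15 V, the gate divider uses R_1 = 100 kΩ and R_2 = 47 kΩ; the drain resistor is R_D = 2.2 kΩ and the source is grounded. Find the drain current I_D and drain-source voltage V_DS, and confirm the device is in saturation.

I_D ≈ 3.2 mA, V_DS ≈ 8 V

V_G = V_DD·R_2/(R_1+R_2) = 15×47/147 = 4.8 V. With the source grounded, V_GS = V_G = 4.8 V.
Assume saturation: I_D = (k_n/2)(V_GS − V_t)² = (1.2/2)×(4.8 − 2.5)² = 0.6×2.3² = 3.16 mA.
V_DS = V_DD − I_D·R_D = 15 − 3.16×2.2 = 8.04 V.
Saturation requires V_DS ≥ V_GS − V_t = 2.3 V; 8.04 ≥ 2.3 ✓.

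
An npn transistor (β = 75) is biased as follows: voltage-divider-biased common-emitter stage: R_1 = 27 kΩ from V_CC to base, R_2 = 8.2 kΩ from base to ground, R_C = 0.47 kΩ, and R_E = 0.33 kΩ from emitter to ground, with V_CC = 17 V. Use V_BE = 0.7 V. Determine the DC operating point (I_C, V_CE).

I_C ≈ 7.8 mA, V_CE ≈ 11 V

Thevenize the base divider: V_Th = V_CC·R_2/(R_1+R_2) = 17×8.2/35.2 = 3.96 V, R_Th = R_1‖R_2 = 6.29 kΩ.
Base-emitter loop: V_Th = I_B·R_Th + V_BE + (β+1)I_B·R_E, so I_B = (3.96 − 0.7) / (6.29 + 76×0.33) = 0.104 mA.
I_C = β·I_B = 75×0.104 = 7.79 mA, and I_E = (β+1)I_B = 7.9 mA.
V_CE = V_CC − I_C·R_C − I_E·R_E = 17 − 7.79×0.47 − 7.9×0.33 = 10.7 V.
V_CE = 10.7 V > 0.2 V confirms active-region operation.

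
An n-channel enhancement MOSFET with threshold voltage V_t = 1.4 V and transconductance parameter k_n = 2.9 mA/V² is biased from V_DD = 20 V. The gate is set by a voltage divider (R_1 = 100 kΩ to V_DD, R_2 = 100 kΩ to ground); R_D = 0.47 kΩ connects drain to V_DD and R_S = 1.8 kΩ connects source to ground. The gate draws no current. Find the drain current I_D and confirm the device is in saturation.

I_D ≈ 3.9 mA

V_G = V_DD·R_2/(R_1+R_2) = 20×100/200 = 10 V.
Assume saturation: I_D = (k_n/2)(V_GS − V_t)² with V_GS = V_G − I_D·R_S = 10 − 1.8·I_D.
Substituting gives 4.7·I_D² − 45.9·I_D + 107 = 0, with roots I_D = 3.87 or 5.9 mA.
The root I_D = 5.9 mA gives V_GS = -0.617 V ≤ V_t, so take I_D = 3.87 mA.
Then V_GS = 3.03 V and V_DS = V_DD − I_D(R_D+R_S) = 20 − 3.87×2.27 = 11.2 V.
Saturation requires V_DS ≥ V_GS − V_t = 1.63 V; 11.2 ≥ 1.63 ✓.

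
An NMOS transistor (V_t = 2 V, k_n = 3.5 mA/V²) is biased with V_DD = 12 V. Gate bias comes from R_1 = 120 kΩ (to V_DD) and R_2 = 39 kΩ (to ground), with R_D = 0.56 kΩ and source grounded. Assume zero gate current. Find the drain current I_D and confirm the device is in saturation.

V_G = V_DD·R_2/(R_1+R_2) = 12×39/159 = 2.94 V. With the source grounded, V_GS = V_G = 2.94 V.
Assume saturation: I_D = (k_n/2)(V_GS − V_t)² = (3.5/2)×(2.94 − 2)² = 1.75×0.943² = 1.56 mA.
V_DS = V_DD − I_D·R_D = 12 − 1.56×0.56 = 11.1 V.
Saturation requires V_DS ≥ V_GS − V_t = 0.943 V; 11.1 ≥ 0.943 ✓.

I_D ≈ 1.6 mA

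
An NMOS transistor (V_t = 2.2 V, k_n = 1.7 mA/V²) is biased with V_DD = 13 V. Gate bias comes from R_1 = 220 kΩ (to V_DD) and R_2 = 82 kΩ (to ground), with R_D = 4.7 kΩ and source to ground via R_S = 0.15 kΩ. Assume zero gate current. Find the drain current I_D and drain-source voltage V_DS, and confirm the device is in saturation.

V_G = V_DD·R_2/(R_1+R_2) = 13×82/302 = 3.53 V.
Assume saturation: I_D = (k_n/2)(V_GS − V_t)² with V_GS = V_G − I_D·R_S = 3.53 − 0.15·I_D.
Substituting gives 0.0191·I_D² − 1.34·I_D + 1.5 = 0, with roots I_D = 1.14 or 68.9 mA.
The root I_D = 68.9 mA gives V_GS = -6.8 V ≤ V_t, so take I_D = 1.14 mA.
Then V_GS = 3.36 V and V_DS = V_DD − I_D(R_D+R_S) = 13 − 1.14×4.85 = 7.47 V.
Saturation requires V_DS ≥ V_GS − V_t = 1.16 V; 7.47 ≥ 1.16 ✓.

I_D ≈ 1.1 mA, V_DS ≈ 7.5 V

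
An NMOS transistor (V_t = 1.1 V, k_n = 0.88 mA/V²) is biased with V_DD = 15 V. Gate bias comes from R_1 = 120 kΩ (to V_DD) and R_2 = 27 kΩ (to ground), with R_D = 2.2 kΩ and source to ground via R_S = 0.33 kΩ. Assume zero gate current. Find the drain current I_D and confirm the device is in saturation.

V_G = V_DD·R_2/(R_1+R_2) = 15×27/147 = 2.76 V.
Assume saturation: I_D = (k_n/2)(V_GS − V_t)² with V_GS = V_G − I_D·R_S = 2.76 − 0.33·I_D.
Substituting gives 0.0479·I_D² − 1.48·I_D + 1.21 = 0, with roots I_D = 0.837 or 30.1 mA.
The root I_D = 30.1 mA gives V_GS = -7.17 V ≤ V_t, so take I_D = 0.837 mA.
Then V_GS = 2.48 V and V_DS = V_DD − I_D(R_D+R_S) = 15 − 0.837×2.53 = 12.9 V.
Saturation requires V_DS ≥ V_GS − V_t = 1.38 V; 12.9 ≥ 1.38 ✓.

I_D ≈ 0.84 mA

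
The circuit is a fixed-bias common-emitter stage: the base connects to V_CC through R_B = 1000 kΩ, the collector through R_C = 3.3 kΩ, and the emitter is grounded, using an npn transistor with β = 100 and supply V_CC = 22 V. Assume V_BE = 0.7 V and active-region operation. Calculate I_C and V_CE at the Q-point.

Base loop: V_CC = I_B·R_B + V_BE, so I_B = (22 − 0.7)/1000 kΩ = 0.0213 mA.
In the active region I_C = β·I_B = 100 × 0.0213 = 2.13 mA.
Collector loop: V_CE = V_CC − I_C·R_C = 22 − 2.13×3.3 = 15 V.
Since V_CE = 15 V > V_CE(sat) ≈ 0.2 V, the transistor is in the active region as assumed.

I_C ≈ 2.1 mA, V_CE ≈ 15 V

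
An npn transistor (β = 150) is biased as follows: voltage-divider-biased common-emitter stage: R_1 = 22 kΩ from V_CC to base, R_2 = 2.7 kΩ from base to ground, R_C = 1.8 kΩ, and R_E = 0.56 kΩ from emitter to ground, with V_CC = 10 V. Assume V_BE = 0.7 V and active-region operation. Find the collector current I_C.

I_C ≈ 0.68 mA

Thevenize the base divider: V_Th = V_CC·R_2/(R_1+R_2) = 10×2.7/24.7 = 1.09 V, R_Th = R_1‖R_2 = 2.4 kΩ.
Base-emitter loop: V_Th = I_B·R_Th + V_BE + (β+1)I_B·R_E, so I_B = (1.09 − 0.7) / (2.4 + 151×0.56) = 0.00452 mA.
I_C = β·I_B = 150×0.00452 = 0.678 mA, and I_E = (β+1)I_B = 0.683 mA.
V_CE = V_CC − I_C·R_C − I_E·R_E = 10 − 0.678×1.8 − 0.683×0.56 = 8.4 V.
V_CE = 8.4 V > 0.2 V confirms active-region operation.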